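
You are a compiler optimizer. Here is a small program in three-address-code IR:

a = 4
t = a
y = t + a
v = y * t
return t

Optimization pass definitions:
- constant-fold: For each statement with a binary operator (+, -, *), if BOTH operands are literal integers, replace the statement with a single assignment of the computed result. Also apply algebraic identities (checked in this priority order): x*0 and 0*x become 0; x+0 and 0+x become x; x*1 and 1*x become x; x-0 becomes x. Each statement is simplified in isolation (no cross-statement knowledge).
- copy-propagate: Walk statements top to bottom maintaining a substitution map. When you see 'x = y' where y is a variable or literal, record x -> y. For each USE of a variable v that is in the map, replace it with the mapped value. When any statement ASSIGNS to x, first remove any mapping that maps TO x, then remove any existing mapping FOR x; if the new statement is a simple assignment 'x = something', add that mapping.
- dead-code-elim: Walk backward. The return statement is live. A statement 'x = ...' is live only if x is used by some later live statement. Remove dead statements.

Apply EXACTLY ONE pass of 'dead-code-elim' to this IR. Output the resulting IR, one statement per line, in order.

Applying dead-code-elim statement-by-statement:
  [5] return t  -> KEEP (return); live=['t']
  [4] v = y * t  -> DEAD (v not live)
  [3] y = t + a  -> DEAD (y not live)
  [2] t = a  -> KEEP; live=['a']
  [1] a = 4  -> KEEP; live=[]
Result (3 stmts):
  a = 4
  t = a
  return t

Answer: a = 4
t = a
return t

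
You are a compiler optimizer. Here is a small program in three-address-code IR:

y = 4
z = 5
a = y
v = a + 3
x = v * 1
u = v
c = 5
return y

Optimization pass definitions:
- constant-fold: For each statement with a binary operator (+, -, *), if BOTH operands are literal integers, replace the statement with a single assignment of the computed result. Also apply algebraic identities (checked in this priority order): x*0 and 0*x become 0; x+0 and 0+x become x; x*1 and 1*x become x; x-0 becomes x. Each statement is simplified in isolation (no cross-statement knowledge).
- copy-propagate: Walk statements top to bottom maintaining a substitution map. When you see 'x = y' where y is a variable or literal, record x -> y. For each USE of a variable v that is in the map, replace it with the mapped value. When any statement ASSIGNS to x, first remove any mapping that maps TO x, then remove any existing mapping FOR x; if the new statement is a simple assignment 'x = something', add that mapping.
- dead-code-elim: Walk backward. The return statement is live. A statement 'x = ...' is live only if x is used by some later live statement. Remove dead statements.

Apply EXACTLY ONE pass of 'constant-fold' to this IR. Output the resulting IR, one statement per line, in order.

Answer: y = 4
z = 5
a = y
v = a + 3
x = v
u = v
c = 5
return y

Derivation:
Applying constant-fold statement-by-statement:
  [1] y = 4  (unchanged)
  [2] z = 5  (unchanged)
  [3] a = y  (unchanged)
  [4] v = a + 3  (unchanged)
  [5] x = v * 1  -> x = v
  [6] u = v  (unchanged)
  [7] c = 5  (unchanged)
  [8] return y  (unchanged)
Result (8 stmts):
  y = 4
  z = 5
  a = y
  v = a + 3
  x = v
  u = v
  c = 5
  return y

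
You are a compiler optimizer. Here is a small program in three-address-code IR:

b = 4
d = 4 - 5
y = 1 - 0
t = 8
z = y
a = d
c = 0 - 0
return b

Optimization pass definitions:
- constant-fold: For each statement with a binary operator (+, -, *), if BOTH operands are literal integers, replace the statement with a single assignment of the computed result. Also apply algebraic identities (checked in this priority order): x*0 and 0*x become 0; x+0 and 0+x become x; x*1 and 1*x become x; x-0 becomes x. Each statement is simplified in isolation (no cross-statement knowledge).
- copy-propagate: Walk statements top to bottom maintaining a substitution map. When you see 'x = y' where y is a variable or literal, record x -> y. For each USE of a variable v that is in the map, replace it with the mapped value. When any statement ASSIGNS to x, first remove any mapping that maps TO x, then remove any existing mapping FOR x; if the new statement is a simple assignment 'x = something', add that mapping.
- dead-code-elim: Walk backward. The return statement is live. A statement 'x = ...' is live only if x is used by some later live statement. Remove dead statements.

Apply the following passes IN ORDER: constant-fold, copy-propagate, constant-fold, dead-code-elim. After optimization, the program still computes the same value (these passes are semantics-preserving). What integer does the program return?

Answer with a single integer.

Initial IR:
  b = 4
  d = 4 - 5
  y = 1 - 0
  t = 8
  z = y
  a = d
  c = 0 - 0
  return b
After constant-fold (8 stmts):
  b = 4
  d = -1
  y = 1
  t = 8
  z = y
  a = d
  c = 0
  return b
After copy-propagate (8 stmts):
  b = 4
  d = -1
  y = 1
  t = 8
  z = 1
  a = -1
  c = 0
  return 4
After constant-fold (8 stmts):
  b = 4
  d = -1
  y = 1
  t = 8
  z = 1
  a = -1
  c = 0
  return 4
After dead-code-elim (1 stmts):
  return 4
Evaluate:
  b = 4  =>  b = 4
  d = 4 - 5  =>  d = -1
  y = 1 - 0  =>  y = 1
  t = 8  =>  t = 8
  z = y  =>  z = 1
  a = d  =>  a = -1
  c = 0 - 0  =>  c = 0
  return b = 4

Answer: 4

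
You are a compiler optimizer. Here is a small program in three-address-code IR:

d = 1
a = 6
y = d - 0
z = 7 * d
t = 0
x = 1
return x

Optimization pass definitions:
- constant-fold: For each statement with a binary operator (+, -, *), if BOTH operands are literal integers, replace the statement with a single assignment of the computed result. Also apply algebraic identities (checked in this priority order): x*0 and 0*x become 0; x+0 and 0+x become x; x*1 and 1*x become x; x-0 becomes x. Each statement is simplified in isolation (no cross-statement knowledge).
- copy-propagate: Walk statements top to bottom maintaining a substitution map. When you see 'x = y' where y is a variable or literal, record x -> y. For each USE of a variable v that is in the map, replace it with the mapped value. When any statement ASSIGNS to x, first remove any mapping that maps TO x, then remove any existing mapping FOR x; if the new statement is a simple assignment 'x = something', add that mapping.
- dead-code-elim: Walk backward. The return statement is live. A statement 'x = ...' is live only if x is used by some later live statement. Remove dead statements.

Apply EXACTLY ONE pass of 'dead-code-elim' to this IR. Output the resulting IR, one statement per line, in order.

Answer: x = 1
return x

Derivation:
Applying dead-code-elim statement-by-statement:
  [7] return x  -> KEEP (return); live=['x']
  [6] x = 1  -> KEEP; live=[]
  [5] t = 0  -> DEAD (t not live)
  [4] z = 7 * d  -> DEAD (z not live)
  [3] y = d - 0  -> DEAD (y not live)
  [2] a = 6  -> DEAD (a not live)
  [1] d = 1  -> DEAD (d not live)
Result (2 stmts):
  x = 1
  return x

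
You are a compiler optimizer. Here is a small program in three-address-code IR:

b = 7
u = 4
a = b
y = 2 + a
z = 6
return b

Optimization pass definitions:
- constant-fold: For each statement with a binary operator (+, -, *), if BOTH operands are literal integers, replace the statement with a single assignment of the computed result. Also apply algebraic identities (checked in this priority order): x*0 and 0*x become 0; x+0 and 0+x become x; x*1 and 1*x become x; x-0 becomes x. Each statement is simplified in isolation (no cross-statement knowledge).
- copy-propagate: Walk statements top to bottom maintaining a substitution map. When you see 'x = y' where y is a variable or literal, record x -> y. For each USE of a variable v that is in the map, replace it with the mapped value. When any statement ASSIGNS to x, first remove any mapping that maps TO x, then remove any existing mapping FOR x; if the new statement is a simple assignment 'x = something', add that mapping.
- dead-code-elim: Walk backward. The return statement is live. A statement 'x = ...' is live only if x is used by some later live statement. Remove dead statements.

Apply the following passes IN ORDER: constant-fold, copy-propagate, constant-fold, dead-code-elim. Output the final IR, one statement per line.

Initial IR:
  b = 7
  u = 4
  a = b
  y = 2 + a
  z = 6
  return b
After constant-fold (6 stmts):
  b = 7
  u = 4
  a = b
  y = 2 + a
  z = 6
  return b
After copy-propagate (6 stmts):
  b = 7
  u = 4
  a = 7
  y = 2 + 7
  z = 6
  return 7
After constant-fold (6 stmts):
  b = 7
  u = 4
  a = 7
  y = 9
  z = 6
  return 7
After dead-code-elim (1 stmts):
  return 7

Answer: return 7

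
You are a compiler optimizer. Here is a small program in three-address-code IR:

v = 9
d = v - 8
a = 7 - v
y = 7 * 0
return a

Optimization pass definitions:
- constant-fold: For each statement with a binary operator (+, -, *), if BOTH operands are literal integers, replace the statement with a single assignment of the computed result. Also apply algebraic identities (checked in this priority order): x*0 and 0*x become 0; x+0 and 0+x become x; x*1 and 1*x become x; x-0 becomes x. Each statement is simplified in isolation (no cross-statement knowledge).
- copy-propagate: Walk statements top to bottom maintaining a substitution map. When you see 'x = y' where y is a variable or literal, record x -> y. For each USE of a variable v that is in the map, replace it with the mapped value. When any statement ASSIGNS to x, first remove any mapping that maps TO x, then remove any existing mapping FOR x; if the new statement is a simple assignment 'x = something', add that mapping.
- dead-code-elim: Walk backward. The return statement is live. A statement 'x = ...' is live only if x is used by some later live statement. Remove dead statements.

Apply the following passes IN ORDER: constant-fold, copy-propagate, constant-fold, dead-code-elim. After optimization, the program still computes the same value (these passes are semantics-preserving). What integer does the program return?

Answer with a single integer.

Answer: -2

Derivation:
Initial IR:
  v = 9
  d = v - 8
  a = 7 - v
  y = 7 * 0
  return a
After constant-fold (5 stmts):
  v = 9
  d = v - 8
  a = 7 - v
  y = 0
  return a
After copy-propagate (5 stmts):
  v = 9
  d = 9 - 8
  a = 7 - 9
  y = 0
  return a
After constant-fold (5 stmts):
  v = 9
  d = 1
  a = -2
  y = 0
  return a
After dead-code-elim (2 stmts):
  a = -2
  return a
Evaluate:
  v = 9  =>  v = 9
  d = v - 8  =>  d = 1
  a = 7 - v  =>  a = -2
  y = 7 * 0  =>  y = 0
  return a = -2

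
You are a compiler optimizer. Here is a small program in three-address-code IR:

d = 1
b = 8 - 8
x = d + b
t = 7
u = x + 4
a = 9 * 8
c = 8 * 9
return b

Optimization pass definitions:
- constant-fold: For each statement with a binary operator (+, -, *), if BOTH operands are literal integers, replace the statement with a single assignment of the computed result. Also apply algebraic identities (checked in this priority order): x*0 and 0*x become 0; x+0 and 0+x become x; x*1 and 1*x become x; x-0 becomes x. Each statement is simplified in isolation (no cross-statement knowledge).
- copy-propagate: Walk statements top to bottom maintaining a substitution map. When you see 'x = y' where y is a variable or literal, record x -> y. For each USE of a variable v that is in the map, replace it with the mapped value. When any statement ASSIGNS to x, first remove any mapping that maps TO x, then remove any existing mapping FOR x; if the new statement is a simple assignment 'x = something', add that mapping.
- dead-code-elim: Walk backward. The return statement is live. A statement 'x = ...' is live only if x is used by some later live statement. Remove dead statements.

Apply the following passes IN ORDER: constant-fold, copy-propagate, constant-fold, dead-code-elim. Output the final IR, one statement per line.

Answer: return 0

Derivation:
Initial IR:
  d = 1
  b = 8 - 8
  x = d + b
  t = 7
  u = x + 4
  a = 9 * 8
  c = 8 * 9
  return b
After constant-fold (8 stmts):
  d = 1
  b = 0
  x = d + b
  t = 7
  u = x + 4
  a = 72
  c = 72
  return b
After copy-propagate (8 stmts):
  d = 1
  b = 0
  x = 1 + 0
  t = 7
  u = x + 4
  a = 72
  c = 72
  return 0
After constant-fold (8 stmts):
  d = 1
  b = 0
  x = 1
  t = 7
  u = x + 4
  a = 72
  c = 72
  return 0
After dead-code-elim (1 stmts):
  return 0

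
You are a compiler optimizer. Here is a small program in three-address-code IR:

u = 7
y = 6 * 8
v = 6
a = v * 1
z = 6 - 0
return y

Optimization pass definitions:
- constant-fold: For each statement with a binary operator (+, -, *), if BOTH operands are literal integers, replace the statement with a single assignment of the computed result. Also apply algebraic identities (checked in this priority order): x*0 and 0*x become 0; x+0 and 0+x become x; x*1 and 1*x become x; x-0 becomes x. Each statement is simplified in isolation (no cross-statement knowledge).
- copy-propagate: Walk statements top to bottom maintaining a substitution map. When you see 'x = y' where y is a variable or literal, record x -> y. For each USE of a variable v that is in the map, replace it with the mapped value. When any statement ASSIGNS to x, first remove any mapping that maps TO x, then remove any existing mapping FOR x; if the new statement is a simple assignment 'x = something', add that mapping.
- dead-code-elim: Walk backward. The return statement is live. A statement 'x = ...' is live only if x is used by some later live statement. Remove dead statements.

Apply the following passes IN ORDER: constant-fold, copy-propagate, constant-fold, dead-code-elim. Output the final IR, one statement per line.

Answer: return 48

Derivation:
Initial IR:
  u = 7
  y = 6 * 8
  v = 6
  a = v * 1
  z = 6 - 0
  return y
After constant-fold (6 stmts):
  u = 7
  y = 48
  v = 6
  a = v
  z = 6
  return y
After copy-propagate (6 stmts):
  u = 7
  y = 48
  v = 6
  a = 6
  z = 6
  return 48
After constant-fold (6 stmts):
  u = 7
  y = 48
  v = 6
  a = 6
  z = 6
  return 48
After dead-code-elim (1 stmts):
  return 48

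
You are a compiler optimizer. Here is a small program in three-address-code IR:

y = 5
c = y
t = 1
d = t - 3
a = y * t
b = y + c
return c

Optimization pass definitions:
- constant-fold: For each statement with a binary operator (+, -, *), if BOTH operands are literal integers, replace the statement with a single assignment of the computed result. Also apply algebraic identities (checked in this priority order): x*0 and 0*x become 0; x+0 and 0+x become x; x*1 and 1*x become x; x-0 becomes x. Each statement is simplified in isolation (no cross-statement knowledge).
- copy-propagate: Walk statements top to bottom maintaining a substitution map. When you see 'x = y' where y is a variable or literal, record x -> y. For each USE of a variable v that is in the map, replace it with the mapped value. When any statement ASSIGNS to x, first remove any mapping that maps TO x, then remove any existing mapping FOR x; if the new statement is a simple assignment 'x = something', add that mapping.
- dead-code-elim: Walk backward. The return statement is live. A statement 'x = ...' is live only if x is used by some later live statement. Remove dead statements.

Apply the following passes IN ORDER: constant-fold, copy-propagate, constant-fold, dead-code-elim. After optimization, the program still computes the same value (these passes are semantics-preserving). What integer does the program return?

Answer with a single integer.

Initial IR:
  y = 5
  c = y
  t = 1
  d = t - 3
  a = y * t
  b = y + c
  return c
After constant-fold (7 stmts):
  y = 5
  c = y
  t = 1
  d = t - 3
  a = y * t
  b = y + c
  return c
After copy-propagate (7 stmts):
  y = 5
  c = 5
  t = 1
  d = 1 - 3
  a = 5 * 1
  b = 5 + 5
  return 5
After constant-fold (7 stmts):
  y = 5
  c = 5
  t = 1
  d = -2
  a = 5
  b = 10
  return 5
After dead-code-elim (1 stmts):
  return 5
Evaluate:
  y = 5  =>  y = 5
  c = y  =>  c = 5
  t = 1  =>  t = 1
  d = t - 3  =>  d = -2
  a = y * t  =>  a = 5
  b = y + c  =>  b = 10
  return c = 5

Answer: 5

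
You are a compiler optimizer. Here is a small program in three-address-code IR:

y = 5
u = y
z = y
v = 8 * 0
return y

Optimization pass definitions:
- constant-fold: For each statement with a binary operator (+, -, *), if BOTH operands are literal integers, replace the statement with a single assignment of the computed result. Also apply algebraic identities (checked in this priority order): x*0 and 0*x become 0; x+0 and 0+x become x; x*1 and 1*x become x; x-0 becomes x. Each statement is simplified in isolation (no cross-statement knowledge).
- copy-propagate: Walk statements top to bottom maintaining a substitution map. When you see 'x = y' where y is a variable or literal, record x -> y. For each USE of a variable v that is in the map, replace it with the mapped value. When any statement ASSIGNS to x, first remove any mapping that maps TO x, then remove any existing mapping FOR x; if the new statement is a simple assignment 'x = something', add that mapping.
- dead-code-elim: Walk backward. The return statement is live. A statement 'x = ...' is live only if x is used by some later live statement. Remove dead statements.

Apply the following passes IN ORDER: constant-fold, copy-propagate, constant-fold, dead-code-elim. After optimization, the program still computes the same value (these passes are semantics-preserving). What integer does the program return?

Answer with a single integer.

Initial IR:
  y = 5
  u = y
  z = y
  v = 8 * 0
  return y
After constant-fold (5 stmts):
  y = 5
  u = y
  z = y
  v = 0
  return y
After copy-propagate (5 stmts):
  y = 5
  u = 5
  z = 5
  v = 0
  return 5
After constant-fold (5 stmts):
  y = 5
  u = 5
  z = 5
  v = 0
  return 5
After dead-code-elim (1 stmts):
  return 5
Evaluate:
  y = 5  =>  y = 5
  u = y  =>  u = 5
  z = y  =>  z = 5
  v = 8 * 0  =>  v = 0
  return y = 5

Answer: 5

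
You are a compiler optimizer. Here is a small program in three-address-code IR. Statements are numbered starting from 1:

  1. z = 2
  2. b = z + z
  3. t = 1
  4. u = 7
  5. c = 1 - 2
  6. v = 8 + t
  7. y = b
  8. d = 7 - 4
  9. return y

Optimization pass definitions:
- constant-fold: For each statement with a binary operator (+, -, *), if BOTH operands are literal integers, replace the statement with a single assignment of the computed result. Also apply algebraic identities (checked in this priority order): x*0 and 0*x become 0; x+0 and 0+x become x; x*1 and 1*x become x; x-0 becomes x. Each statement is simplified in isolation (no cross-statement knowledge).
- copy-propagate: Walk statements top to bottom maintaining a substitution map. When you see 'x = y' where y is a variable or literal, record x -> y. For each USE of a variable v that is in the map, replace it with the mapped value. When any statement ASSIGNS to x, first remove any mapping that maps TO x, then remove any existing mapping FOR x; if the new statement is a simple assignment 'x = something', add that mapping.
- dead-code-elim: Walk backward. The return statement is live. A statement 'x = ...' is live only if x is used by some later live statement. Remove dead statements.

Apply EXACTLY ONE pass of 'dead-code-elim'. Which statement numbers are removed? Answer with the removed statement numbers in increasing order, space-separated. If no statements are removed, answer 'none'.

Backward liveness scan:
Stmt 1 'z = 2': KEEP (z is live); live-in = []
Stmt 2 'b = z + z': KEEP (b is live); live-in = ['z']
Stmt 3 't = 1': DEAD (t not in live set ['b'])
Stmt 4 'u = 7': DEAD (u not in live set ['b'])
Stmt 5 'c = 1 - 2': DEAD (c not in live set ['b'])
Stmt 6 'v = 8 + t': DEAD (v not in live set ['b'])
Stmt 7 'y = b': KEEP (y is live); live-in = ['b']
Stmt 8 'd = 7 - 4': DEAD (d not in live set ['y'])
Stmt 9 'return y': KEEP (return); live-in = ['y']
Removed statement numbers: [3, 4, 5, 6, 8]
Surviving IR:
  z = 2
  b = z + z
  y = b
  return y

Answer: 3 4 5 6 8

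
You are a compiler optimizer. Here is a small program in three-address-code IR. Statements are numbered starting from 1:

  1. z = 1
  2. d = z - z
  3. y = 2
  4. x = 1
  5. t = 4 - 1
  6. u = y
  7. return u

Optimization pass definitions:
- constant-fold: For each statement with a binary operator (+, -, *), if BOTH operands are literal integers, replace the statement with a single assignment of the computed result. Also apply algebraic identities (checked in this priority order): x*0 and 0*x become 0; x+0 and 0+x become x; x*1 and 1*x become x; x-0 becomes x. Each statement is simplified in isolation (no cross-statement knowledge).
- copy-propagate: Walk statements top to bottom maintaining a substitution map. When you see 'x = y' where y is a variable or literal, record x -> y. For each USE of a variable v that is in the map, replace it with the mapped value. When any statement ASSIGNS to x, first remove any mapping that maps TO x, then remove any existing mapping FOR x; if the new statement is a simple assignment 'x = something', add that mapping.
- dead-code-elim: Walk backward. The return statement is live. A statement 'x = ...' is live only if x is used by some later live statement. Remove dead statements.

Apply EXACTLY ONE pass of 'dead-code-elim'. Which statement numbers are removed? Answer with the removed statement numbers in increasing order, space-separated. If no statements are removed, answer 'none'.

Backward liveness scan:
Stmt 1 'z = 1': DEAD (z not in live set [])
Stmt 2 'd = z - z': DEAD (d not in live set [])
Stmt 3 'y = 2': KEEP (y is live); live-in = []
Stmt 4 'x = 1': DEAD (x not in live set ['y'])
Stmt 5 't = 4 - 1': DEAD (t not in live set ['y'])
Stmt 6 'u = y': KEEP (u is live); live-in = ['y']
Stmt 7 'return u': KEEP (return); live-in = ['u']
Removed statement numbers: [1, 2, 4, 5]
Surviving IR:
  y = 2
  u = y
  return u

Answer: 1 2 4 5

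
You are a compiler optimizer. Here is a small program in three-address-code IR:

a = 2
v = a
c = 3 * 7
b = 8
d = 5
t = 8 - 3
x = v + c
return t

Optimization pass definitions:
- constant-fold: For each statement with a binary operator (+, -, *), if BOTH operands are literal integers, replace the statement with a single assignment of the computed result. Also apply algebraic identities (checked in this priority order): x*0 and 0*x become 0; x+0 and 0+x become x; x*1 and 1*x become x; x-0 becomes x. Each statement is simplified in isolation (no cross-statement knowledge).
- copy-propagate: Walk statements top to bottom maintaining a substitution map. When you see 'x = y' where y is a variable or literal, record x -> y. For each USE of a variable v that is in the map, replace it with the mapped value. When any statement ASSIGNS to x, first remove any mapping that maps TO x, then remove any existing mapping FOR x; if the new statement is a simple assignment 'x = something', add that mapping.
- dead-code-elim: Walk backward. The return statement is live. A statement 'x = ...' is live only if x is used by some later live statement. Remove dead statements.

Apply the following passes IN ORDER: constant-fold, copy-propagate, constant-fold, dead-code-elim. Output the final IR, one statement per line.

Initial IR:
  a = 2
  v = a
  c = 3 * 7
  b = 8
  d = 5
  t = 8 - 3
  x = v + c
  return t
After constant-fold (8 stmts):
  a = 2
  v = a
  c = 21
  b = 8
  d = 5
  t = 5
  x = v + c
  return t
After copy-propagate (8 stmts):
  a = 2
  v = 2
  c = 21
  b = 8
  d = 5
  t = 5
  x = 2 + 21
  return 5
After constant-fold (8 stmts):
  a = 2
  v = 2
  c = 21
  b = 8
  d = 5
  t = 5
  x = 23
  return 5
After dead-code-elim (1 stmts):
  return 5

Answer: return 5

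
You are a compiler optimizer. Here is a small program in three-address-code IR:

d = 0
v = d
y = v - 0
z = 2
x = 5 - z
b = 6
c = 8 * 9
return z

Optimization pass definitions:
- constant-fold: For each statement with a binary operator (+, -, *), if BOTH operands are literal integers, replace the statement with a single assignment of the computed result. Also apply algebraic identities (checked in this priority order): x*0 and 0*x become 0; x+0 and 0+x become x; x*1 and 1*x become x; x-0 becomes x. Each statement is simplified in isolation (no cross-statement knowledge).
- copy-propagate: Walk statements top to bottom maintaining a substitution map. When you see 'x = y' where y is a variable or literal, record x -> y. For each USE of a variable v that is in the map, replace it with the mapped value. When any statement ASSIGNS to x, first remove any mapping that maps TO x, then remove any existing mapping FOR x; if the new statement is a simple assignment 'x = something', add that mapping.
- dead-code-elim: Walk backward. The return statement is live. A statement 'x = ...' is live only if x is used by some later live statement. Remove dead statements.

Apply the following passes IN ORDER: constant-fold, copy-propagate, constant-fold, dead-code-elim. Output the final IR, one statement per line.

Initial IR:
  d = 0
  v = d
  y = v - 0
  z = 2
  x = 5 - z
  b = 6
  c = 8 * 9
  return z
After constant-fold (8 stmts):
  d = 0
  v = d
  y = v
  z = 2
  x = 5 - z
  b = 6
  c = 72
  return z
After copy-propagate (8 stmts):
  d = 0
  v = 0
  y = 0
  z = 2
  x = 5 - 2
  b = 6
  c = 72
  return 2
After constant-fold (8 stmts):
  d = 0
  v = 0
  y = 0
  z = 2
  x = 3
  b = 6
  c = 72
  return 2
After dead-code-elim (1 stmts):
  return 2

Answer: return 2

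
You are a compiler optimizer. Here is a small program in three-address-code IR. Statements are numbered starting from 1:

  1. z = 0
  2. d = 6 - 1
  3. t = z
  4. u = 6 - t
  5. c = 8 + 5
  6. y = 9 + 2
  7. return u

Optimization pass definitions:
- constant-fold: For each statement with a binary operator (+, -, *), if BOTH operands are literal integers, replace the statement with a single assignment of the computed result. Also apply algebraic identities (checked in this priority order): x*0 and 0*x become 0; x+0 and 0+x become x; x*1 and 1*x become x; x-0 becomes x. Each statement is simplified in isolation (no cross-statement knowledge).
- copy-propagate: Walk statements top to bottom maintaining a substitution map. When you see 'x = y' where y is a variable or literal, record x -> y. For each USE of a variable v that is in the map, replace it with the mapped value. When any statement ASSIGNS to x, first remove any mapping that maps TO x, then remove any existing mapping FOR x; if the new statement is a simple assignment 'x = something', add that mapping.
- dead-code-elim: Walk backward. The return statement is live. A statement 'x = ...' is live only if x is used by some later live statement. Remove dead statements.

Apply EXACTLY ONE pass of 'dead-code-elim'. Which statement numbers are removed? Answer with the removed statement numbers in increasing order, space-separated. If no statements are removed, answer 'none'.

Backward liveness scan:
Stmt 1 'z = 0': KEEP (z is live); live-in = []
Stmt 2 'd = 6 - 1': DEAD (d not in live set ['z'])
Stmt 3 't = z': KEEP (t is live); live-in = ['z']
Stmt 4 'u = 6 - t': KEEP (u is live); live-in = ['t']
Stmt 5 'c = 8 + 5': DEAD (c not in live set ['u'])
Stmt 6 'y = 9 + 2': DEAD (y not in live set ['u'])
Stmt 7 'return u': KEEP (return); live-in = ['u']
Removed statement numbers: [2, 5, 6]
Surviving IR:
  z = 0
  t = z
  u = 6 - t
  return u

Answer: 2 5 6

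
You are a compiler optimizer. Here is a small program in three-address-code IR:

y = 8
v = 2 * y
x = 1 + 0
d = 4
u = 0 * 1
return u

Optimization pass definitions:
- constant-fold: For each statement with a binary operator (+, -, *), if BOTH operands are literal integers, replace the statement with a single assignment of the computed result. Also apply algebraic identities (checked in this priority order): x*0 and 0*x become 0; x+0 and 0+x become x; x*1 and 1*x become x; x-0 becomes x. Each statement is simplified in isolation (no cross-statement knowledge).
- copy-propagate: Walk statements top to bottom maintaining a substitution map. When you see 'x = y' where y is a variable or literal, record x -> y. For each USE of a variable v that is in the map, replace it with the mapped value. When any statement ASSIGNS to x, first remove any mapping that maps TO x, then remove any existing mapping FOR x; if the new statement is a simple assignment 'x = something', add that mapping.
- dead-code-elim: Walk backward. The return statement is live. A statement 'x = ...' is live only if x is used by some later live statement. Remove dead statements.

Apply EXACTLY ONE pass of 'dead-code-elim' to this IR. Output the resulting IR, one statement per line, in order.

Applying dead-code-elim statement-by-statement:
  [6] return u  -> KEEP (return); live=['u']
  [5] u = 0 * 1  -> KEEP; live=[]
  [4] d = 4  -> DEAD (d not live)
  [3] x = 1 + 0  -> DEAD (x not live)
  [2] v = 2 * y  -> DEAD (v not live)
  [1] y = 8  -> DEAD (y not live)
Result (2 stmts):
  u = 0 * 1
  return u

Answer: u = 0 * 1
return u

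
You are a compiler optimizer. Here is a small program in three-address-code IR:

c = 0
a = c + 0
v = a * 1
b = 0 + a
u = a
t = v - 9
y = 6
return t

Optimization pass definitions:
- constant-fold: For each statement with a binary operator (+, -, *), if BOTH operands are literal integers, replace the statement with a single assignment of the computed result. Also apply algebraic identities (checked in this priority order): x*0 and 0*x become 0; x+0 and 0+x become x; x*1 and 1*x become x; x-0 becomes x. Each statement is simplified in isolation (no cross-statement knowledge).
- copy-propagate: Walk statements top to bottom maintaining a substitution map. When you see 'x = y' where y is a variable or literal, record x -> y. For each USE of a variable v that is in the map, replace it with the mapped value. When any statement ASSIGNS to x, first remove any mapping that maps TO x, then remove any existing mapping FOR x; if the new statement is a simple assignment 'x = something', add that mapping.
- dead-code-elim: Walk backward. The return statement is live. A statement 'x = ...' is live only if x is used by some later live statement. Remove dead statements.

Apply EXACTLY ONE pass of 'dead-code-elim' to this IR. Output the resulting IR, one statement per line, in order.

Applying dead-code-elim statement-by-statement:
  [8] return t  -> KEEP (return); live=['t']
  [7] y = 6  -> DEAD (y not live)
  [6] t = v - 9  -> KEEP; live=['v']
  [5] u = a  -> DEAD (u not live)
  [4] b = 0 + a  -> DEAD (b not live)
  [3] v = a * 1  -> KEEP; live=['a']
  [2] a = c + 0  -> KEEP; live=['c']
  [1] c = 0  -> KEEP; live=[]
Result (5 stmts):
  c = 0
  a = c + 0
  v = a * 1
  t = v - 9
  return t

Answer: c = 0
a = c + 0
v = a * 1
t = v - 9
return t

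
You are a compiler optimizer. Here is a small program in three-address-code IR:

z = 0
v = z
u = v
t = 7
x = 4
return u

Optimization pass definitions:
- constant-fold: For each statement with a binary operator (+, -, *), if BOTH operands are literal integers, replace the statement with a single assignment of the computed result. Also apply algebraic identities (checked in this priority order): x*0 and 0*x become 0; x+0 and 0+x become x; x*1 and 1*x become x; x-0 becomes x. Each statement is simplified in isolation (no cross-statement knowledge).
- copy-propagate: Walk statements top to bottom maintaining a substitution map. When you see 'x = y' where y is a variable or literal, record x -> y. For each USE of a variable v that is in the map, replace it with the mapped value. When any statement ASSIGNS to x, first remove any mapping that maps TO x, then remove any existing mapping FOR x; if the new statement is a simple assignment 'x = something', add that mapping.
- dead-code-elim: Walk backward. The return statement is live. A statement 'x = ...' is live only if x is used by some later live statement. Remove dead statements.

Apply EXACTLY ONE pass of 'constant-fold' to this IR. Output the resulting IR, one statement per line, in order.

Answer: z = 0
v = z
u = v
t = 7
x = 4
return u

Derivation:
Applying constant-fold statement-by-statement:
  [1] z = 0  (unchanged)
  [2] v = z  (unchanged)
  [3] u = v  (unchanged)
  [4] t = 7  (unchanged)
  [5] x = 4  (unchanged)
  [6] return u  (unchanged)
Result (6 stmts):
  z = 0
  v = z
  u = v
  t = 7
  x = 4
  return u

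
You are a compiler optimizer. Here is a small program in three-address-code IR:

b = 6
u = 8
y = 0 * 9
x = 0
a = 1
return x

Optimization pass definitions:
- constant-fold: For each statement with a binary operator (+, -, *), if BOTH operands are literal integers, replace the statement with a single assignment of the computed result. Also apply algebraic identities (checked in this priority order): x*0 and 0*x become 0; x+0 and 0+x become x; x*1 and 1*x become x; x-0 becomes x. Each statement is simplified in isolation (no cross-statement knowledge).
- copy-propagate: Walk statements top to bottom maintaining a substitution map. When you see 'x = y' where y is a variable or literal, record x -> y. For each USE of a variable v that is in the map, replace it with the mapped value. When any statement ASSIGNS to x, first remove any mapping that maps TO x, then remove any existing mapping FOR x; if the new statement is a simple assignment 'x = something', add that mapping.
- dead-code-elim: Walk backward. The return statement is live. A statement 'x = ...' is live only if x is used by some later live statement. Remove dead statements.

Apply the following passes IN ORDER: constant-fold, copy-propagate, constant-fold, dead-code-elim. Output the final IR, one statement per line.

Answer: return 0

Derivation:
Initial IR:
  b = 6
  u = 8
  y = 0 * 9
  x = 0
  a = 1
  return x
After constant-fold (6 stmts):
  b = 6
  u = 8
  y = 0
  x = 0
  a = 1
  return x
After copy-propagate (6 stmts):
  b = 6
  u = 8
  y = 0
  x = 0
  a = 1
  return 0
After constant-fold (6 stmts):
  b = 6
  u = 8
  y = 0
  x = 0
  a = 1
  return 0
After dead-code-elim (1 stmts):
  return 0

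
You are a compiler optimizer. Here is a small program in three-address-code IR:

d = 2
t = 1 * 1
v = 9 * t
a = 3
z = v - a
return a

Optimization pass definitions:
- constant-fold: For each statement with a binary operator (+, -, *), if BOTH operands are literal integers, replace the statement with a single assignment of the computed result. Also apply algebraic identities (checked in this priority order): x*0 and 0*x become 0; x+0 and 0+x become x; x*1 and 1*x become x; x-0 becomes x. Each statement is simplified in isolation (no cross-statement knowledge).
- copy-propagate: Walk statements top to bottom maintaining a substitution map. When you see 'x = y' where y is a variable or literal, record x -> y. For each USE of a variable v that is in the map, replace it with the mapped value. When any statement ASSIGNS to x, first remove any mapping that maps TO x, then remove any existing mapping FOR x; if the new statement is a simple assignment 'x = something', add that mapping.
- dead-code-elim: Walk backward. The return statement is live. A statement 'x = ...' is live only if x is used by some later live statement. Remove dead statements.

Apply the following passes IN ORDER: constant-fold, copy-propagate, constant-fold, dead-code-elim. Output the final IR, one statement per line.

Initial IR:
  d = 2
  t = 1 * 1
  v = 9 * t
  a = 3
  z = v - a
  return a
After constant-fold (6 stmts):
  d = 2
  t = 1
  v = 9 * t
  a = 3
  z = v - a
  return a
After copy-propagate (6 stmts):
  d = 2
  t = 1
  v = 9 * 1
  a = 3
  z = v - 3
  return 3
After constant-fold (6 stmts):
  d = 2
  t = 1
  v = 9
  a = 3
  z = v - 3
  return 3
After dead-code-elim (1 stmts):
  return 3

Answer: return 3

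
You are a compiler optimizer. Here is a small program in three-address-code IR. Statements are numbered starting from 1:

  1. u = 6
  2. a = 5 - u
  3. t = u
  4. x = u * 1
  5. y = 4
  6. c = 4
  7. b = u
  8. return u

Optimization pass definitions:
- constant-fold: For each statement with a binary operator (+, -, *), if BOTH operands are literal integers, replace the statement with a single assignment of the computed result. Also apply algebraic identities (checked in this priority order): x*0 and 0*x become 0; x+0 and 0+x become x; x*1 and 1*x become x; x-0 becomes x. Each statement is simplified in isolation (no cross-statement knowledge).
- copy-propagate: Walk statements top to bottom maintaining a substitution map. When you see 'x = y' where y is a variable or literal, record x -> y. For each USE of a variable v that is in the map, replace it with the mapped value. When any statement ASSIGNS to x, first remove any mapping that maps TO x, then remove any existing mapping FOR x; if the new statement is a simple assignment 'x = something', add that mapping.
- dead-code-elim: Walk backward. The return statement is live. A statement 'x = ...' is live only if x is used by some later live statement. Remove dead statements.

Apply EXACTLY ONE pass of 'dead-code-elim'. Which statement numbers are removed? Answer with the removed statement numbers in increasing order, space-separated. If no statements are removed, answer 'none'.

Answer: 2 3 4 5 6 7

Derivation:
Backward liveness scan:
Stmt 1 'u = 6': KEEP (u is live); live-in = []
Stmt 2 'a = 5 - u': DEAD (a not in live set ['u'])
Stmt 3 't = u': DEAD (t not in live set ['u'])
Stmt 4 'x = u * 1': DEAD (x not in live set ['u'])
Stmt 5 'y = 4': DEAD (y not in live set ['u'])
Stmt 6 'c = 4': DEAD (c not in live set ['u'])
Stmt 7 'b = u': DEAD (b not in live set ['u'])
Stmt 8 'return u': KEEP (return); live-in = ['u']
Removed statement numbers: [2, 3, 4, 5, 6, 7]
Surviving IR:
  u = 6
  return u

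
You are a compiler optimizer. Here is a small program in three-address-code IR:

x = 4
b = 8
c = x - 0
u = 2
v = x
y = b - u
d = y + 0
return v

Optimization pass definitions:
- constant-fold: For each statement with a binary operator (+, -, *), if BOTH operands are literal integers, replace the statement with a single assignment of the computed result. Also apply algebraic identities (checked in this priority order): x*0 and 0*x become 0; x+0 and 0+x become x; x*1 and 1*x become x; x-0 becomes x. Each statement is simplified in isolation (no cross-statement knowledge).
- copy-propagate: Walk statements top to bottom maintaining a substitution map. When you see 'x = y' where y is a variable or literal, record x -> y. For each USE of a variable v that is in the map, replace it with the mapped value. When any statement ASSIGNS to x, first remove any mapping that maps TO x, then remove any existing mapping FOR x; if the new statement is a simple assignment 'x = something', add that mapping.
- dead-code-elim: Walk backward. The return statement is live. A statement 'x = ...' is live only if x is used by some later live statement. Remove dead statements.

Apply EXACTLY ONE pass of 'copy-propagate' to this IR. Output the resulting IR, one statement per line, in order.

Applying copy-propagate statement-by-statement:
  [1] x = 4  (unchanged)
  [2] b = 8  (unchanged)
  [3] c = x - 0  -> c = 4 - 0
  [4] u = 2  (unchanged)
  [5] v = x  -> v = 4
  [6] y = b - u  -> y = 8 - 2
  [7] d = y + 0  (unchanged)
  [8] return v  -> return 4
Result (8 stmts):
  x = 4
  b = 8
  c = 4 - 0
  u = 2
  v = 4
  y = 8 - 2
  d = y + 0
  return 4

Answer: x = 4
b = 8
c = 4 - 0
u = 2
v = 4
y = 8 - 2
d = y + 0
return 4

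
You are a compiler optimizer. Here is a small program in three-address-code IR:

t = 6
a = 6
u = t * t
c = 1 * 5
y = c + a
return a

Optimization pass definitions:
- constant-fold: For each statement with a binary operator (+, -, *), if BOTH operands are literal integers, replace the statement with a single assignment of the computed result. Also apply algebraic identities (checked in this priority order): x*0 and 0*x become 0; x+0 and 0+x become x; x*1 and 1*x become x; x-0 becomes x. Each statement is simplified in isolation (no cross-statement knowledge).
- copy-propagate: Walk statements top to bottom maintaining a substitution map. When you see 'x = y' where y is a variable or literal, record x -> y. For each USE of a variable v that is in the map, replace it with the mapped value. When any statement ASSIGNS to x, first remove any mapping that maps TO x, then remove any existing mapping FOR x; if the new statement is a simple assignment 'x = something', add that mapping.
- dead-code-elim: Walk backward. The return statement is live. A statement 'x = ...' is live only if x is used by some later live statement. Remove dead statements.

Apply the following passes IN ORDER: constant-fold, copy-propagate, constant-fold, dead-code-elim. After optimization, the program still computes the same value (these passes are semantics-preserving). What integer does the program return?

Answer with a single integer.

Answer: 6

Derivation:
Initial IR:
  t = 6
  a = 6
  u = t * t
  c = 1 * 5
  y = c + a
  return a
After constant-fold (6 stmts):
  t = 6
  a = 6
  u = t * t
  c = 5
  y = c + a
  return a
After copy-propagate (6 stmts):
  t = 6
  a = 6
  u = 6 * 6
  c = 5
  y = 5 + 6
  return 6
After constant-fold (6 stmts):
  t = 6
  a = 6
  u = 36
  c = 5
  y = 11
  return 6
After dead-code-elim (1 stmts):
  return 6
Evaluate:
  t = 6  =>  t = 6
  a = 6  =>  a = 6
  u = t * t  =>  u = 36
  c = 1 * 5  =>  c = 5
  y = c + a  =>  y = 11
  return a = 6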